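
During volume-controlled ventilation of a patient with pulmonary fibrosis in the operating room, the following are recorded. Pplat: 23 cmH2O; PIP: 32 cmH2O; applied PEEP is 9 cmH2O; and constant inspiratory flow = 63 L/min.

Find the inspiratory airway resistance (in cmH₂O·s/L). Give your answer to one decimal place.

8.6

Flow: 63 L/min ÷ 60 = 1.05 L/s.
Raw = (PIP − Pplat) / flow = (32 − 23) / 1.05 = 9.0 / 1.05 = 8.571 cmH2O·s/L.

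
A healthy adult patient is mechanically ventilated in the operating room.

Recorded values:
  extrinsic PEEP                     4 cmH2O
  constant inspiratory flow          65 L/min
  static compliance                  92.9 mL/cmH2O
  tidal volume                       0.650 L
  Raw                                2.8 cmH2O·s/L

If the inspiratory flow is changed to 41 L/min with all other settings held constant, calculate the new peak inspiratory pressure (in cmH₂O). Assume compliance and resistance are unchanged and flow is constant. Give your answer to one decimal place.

Flow: 65 L/min ÷ 60 = 1.0833 L/s.
New flow: 41 L/min ÷ 60 = 0.6833 L/s.
PIP = Vt/C + R·V̇ + PEEP (constant-flow equation of motion).
Only the resistive term changes: ΔPIP = R × ΔV̇ = 2.8 × (0.6833 − 1.0833) = 2.8 × -0.4 = -1.12 cmH2O.
Original PIP = 650/92.9 + 2.8×1.0833 + 4 = 14.03 cmH2O; new PIP = 14.03 + (-1.12) = 12.91 cmH2O.

12.9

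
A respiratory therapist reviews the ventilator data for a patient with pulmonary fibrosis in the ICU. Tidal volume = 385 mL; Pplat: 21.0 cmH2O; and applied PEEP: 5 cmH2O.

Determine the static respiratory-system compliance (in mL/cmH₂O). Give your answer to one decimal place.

Cstat = Vt / (Pplat − PEEP) = 385 / (21.0 − 5) = 385 / 16.0 = 24.063 mL/cmH2O.

24.1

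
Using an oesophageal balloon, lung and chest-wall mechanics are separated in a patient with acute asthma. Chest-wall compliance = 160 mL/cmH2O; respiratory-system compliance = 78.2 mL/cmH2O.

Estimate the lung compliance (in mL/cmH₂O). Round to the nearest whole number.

153

1/CL = 1/Crs − 1/Ccw.
1/CL = 1/78.2 − 1/160 = 0.006538.
CL = 152.95 mL/cmH2O.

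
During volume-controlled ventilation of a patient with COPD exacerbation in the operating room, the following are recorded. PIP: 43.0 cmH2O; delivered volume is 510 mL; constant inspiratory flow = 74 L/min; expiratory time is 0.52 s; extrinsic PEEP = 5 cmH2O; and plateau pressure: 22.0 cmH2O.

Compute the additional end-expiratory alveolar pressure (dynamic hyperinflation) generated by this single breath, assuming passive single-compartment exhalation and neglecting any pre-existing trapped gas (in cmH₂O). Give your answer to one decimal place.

6.1

Flow: 74 L/min ÷ 60 = 1.2333 L/s.
R = (PIP − Pplat)/V̇ = (43.0 − 22.0) / 1.2333 = 21.0/1.2333 = 17.027 cmH2O·s/L.
C = Vt/(Pplat − PEEP) = 510.0 / (22.0 − 5) = 510.0/17.0 = 30.0 mL/cmH2O.
τ = R × C = 17.027 × 0.03 L/cmH2O = 0.5108 s.
Fraction remaining = e^(−Te/τ) = e^(−0.52/0.5108) = 0.3613; trapped volume = 510.0 × 0.3613 = 184.26 mL.
Additional alveolar pressure from trapping ≈ V_trapped / C = 184.26 / 30.0 = 6.142 cmH2O.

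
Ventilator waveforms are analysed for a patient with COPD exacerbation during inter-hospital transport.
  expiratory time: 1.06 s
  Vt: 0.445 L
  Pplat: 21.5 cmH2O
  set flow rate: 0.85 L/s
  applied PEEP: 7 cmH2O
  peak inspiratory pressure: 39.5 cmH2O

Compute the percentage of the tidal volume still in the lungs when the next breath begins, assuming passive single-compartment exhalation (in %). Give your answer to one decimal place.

R = (PIP − Pplat)/V̇ = (39.5 − 21.5) / 0.85 = 18.0/0.85 = 21.176 cmH2O·s/L.
C = Vt/(Pplat − PEEP) = 445.0 / (21.5 − 7) = 445.0/14.5 = 30.69 mL/cmH2O.
τ = R × C = 21.176 × 0.03069 L/cmH2O = 0.6499 s.
Fraction remaining at end-expiration = e^(−Te/τ) = e^(−1.06/0.6499) = 0.1957 → 19.57%.

19.6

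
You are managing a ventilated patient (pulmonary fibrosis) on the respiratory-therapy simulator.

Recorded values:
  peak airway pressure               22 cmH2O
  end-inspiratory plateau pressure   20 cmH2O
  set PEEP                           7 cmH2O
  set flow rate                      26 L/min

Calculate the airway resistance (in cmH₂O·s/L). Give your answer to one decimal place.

Flow: 26 L/min ÷ 60 = 0.4333 L/s.
Raw = (PIP − Pplat) / flow = (22 − 20) / 0.4333 = 2.0 / 0.4333 = 4.616 cmH2O·s/L.

4.6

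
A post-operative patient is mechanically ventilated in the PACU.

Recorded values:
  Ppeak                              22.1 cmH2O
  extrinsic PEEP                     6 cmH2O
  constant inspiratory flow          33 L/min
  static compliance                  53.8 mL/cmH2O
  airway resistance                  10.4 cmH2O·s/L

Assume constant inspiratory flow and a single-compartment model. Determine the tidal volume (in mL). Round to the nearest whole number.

558

Flow: 33 L/min ÷ 60 = 0.55 L/s.
Equation of motion (constant flow): PIP = Vt/C + R·V̇ + PEEP.
Vt/C = PIP − R·V̇ − PEEP = 22.1 − 5.72 − 6 = 10.38 cmH2O.
Vt = C × 10.38 = 53.8 × 10.38 = 558.44 mL.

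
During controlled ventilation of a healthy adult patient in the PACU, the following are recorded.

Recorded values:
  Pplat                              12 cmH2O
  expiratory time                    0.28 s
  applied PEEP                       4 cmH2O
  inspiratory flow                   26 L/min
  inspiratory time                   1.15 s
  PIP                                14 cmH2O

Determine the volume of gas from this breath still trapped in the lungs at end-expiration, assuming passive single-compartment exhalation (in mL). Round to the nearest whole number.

188

Flow: 26 L/min ÷ 60 = 0.4333 L/s.
Vt = flow × Ti = 0.4333 L/s × 1.15 s × 1000 mL/L = 498.3 mL.
R = (PIP − Pplat)/V̇ = (14 − 12) / 0.4333 = 2.0/0.4333 = 4.616 cmH2O·s/L.
C = Vt/(Pplat − PEEP) = 498.3 / (12 − 4) = 498.3/8.0 = 62.288 mL/cmH2O.
τ = R × C = 4.616 × 0.06229 L/cmH2O = 0.2875 s.
Fraction remaining = e^(−Te/τ) = e^(−0.28/0.2875) = 0.3776.
Trapped volume = 498.3 × 0.3776 = 188.16 mL.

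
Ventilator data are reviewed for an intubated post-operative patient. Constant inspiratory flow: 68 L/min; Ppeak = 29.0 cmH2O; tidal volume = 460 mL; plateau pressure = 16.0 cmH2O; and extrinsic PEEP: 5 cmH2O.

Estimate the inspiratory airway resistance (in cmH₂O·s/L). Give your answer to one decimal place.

Flow: 68 L/min ÷ 60 = 1.1333 L/s.
Raw = (PIP − Pplat) / flow = (29.0 − 16.0) / 1.1333 = 13.0 / 1.1333 = 11.471 cmH2O·s/L.

11.5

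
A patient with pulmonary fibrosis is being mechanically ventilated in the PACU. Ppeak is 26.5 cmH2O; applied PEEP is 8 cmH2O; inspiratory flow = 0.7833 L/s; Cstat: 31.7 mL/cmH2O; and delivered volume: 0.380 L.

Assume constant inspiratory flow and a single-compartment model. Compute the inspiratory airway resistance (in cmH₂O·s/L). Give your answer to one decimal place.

8.3

Equation of motion (constant flow): PIP = Vt/C + R·V̇ + PEEP.
R·V̇ = PIP − Vt/C − PEEP = 26.5 − 380/31.7 − 8 = 26.5 − 11.987 − 8 = 6.513 cmH2O.
R = 6.513 / 0.7833 = 8.315 cmH2O·s/L.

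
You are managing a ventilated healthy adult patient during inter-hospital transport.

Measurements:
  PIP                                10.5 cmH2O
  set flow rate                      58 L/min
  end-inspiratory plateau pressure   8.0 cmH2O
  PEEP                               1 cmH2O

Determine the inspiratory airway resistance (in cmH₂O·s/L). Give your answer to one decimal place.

Flow: 58 L/min ÷ 60 = 0.9667 L/s.
Raw = (PIP − Pplat) / flow = (10.5 − 8.0) / 0.9667 = 2.5 / 0.9667 = 2.586 cmH2O·s/L.

2.6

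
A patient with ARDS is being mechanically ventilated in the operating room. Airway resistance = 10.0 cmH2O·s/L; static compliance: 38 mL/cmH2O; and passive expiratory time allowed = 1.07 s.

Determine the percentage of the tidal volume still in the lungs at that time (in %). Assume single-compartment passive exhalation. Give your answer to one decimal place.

6.0

τ = R × C = 10.0 × 38 mL/cmH2O = 10.0 × 0.038 L/cmH2O = 0.38 s.
Passive exhalation: V(t)/V₀ = e^(−t/τ) = e^(−1.07/0.38) = 0.05986.
Fraction remaining = 0.05986 → 5.986%.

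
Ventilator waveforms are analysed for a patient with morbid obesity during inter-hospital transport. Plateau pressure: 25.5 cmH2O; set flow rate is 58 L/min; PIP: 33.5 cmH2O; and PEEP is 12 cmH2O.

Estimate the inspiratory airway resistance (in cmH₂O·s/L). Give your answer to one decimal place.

Flow: 58 L/min ÷ 60 = 0.9667 L/s.
Raw = (PIP − Pplat) / flow = (33.5 − 25.5) / 0.9667 = 8.0 / 0.9667 = 8.276 cmH2O·s/L.

8.3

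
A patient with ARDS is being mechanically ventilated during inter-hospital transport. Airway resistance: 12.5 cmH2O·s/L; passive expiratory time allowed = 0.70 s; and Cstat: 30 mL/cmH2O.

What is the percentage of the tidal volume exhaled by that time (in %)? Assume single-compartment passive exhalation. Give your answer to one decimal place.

τ = R × C = 12.5 × 30 mL/cmH2O = 12.5 × 0.030 L/cmH2O = 0.375 s.
Passive exhalation: V(t)/V₀ = e^(−t/τ) = e^(−0.70/0.375) = 0.1546.
Fraction exhaled = 1 − 0.1546 = 0.8454 → 84.54%.

84.5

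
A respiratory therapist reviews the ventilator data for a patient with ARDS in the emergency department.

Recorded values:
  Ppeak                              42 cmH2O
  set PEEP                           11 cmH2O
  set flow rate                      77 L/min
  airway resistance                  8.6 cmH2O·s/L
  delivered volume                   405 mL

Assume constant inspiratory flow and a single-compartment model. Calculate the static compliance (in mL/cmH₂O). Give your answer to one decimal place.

20.3

Flow: 77 L/min ÷ 60 = 1.2833 L/s.
Equation of motion (constant flow): PIP = Vt/C + R·V̇ + PEEP.
Vt/C = PIP − R·V̇ − PEEP = 42 − 8.6×1.2833 − 11 = 42 − 11.036 − 11 = 19.964 cmH2O.
C = Vt / 19.964 = 405 / 19.964 = 20.287 mL/cmH2O.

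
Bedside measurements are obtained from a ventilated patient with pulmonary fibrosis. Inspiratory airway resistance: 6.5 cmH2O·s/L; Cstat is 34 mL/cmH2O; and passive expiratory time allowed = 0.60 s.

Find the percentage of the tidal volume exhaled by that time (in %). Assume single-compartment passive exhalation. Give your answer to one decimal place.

τ = R × C = 6.5 × 34 mL/cmH2O = 6.5 × 0.034 L/cmH2O = 0.221 s.
Passive exhalation: V(t)/V₀ = e^(−t/τ) = e^(−0.60/0.221) = 0.06621.
Fraction exhaled = 1 − 0.06621 = 0.9338 → 93.38%.

93.4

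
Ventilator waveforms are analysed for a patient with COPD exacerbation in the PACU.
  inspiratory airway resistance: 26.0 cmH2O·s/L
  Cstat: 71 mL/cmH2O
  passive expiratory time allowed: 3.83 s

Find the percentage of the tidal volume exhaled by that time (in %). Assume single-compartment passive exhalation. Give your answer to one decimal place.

87.4

τ = R × C = 26.0 × 71 mL/cmH2O = 26.0 × 0.071 L/cmH2O = 1.846 s.
Passive exhalation: V(t)/V₀ = e^(−t/τ) = e^(−3.83/1.846) = 0.1256.
Fraction exhaled = 1 − 0.1256 = 0.8744 → 87.44%.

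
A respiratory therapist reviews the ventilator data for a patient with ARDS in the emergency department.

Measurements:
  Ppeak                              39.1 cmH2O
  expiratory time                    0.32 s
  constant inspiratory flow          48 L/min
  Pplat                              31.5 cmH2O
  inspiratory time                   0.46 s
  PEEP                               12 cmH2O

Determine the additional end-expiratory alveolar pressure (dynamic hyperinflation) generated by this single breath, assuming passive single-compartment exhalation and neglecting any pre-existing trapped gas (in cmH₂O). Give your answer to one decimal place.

Flow: 48 L/min ÷ 60 = 0.8 L/s.
Vt = flow × Ti = 0.8 L/s × 0.46 s × 1000 mL/L = 368.0 mL.
R = (PIP − Pplat)/V̇ = (39.1 − 31.5) / 0.8 = 7.6/0.8 = 9.5 cmH2O·s/L.
C = Vt/(Pplat − PEEP) = 368.0 / (31.5 − 12) = 368.0/19.5 = 18.872 mL/cmH2O.
τ = R × C = 9.5 × 0.01887 L/cmH2O = 0.1793 s.
Fraction remaining = e^(−Te/τ) = e^(−0.32/0.1793) = 0.1678; trapped volume = 368.0 × 0.1678 = 61.75 mL.
Additional alveolar pressure from trapping ≈ V_trapped / C = 61.75 / 18.872 = 3.272 cmH2O.

3.3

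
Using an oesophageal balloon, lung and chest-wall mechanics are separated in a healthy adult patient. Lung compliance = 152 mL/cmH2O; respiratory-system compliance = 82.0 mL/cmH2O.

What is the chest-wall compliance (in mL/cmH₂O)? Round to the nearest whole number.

1/Ccw = 1/Crs − 1/CL.
1/Ccw = 1/82.0 − 1/152 = 0.005616.
Ccw = 178.06 mL/cmH2O.

178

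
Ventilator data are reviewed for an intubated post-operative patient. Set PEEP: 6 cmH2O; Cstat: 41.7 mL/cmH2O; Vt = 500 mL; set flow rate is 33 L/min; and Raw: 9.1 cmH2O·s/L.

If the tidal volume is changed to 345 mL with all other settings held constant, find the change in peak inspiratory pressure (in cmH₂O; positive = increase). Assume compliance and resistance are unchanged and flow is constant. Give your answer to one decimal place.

PIP = Vt/C + R·V̇ + PEEP (constant-flow equation of motion).
Only the elastic term changes: ΔPIP = ΔVt / C = (345 − 500) / 41.7 = -3.717 cmH2O.

-3.7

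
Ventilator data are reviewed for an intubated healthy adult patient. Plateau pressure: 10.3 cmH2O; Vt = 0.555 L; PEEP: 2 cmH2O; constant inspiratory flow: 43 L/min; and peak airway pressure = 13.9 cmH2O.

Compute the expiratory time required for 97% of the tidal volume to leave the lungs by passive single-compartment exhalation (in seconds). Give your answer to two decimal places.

Flow: 43 L/min ÷ 60 = 0.7167 L/s.
R = (PIP − Pplat)/V̇ = (13.9 − 10.3) / 0.7167 = 3.6/0.7167 = 5.023 cmH2O·s/L.
C = Vt/(Pplat − PEEP) = 555.0 / (10.3 − 2) = 555.0/8.3 = 66.867 mL/cmH2O.
τ = R × C = 5.023 × 0.06687 L/cmH2O = 0.3359 s.
t = −τ·ln(1 − 0.97) = −0.3359·ln(0.03) = 1.178 s.

1.18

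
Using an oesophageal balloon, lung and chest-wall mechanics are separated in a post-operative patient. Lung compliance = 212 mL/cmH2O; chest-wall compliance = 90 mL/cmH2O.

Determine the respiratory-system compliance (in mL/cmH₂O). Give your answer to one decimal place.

Lung and chest wall are elastances in series: 1/Crs = 1/CL + 1/Ccw.
1/Crs = 1/212 + 1/90 = 0.01583.
Crs = 63.171 mL/cmH2O.

63.2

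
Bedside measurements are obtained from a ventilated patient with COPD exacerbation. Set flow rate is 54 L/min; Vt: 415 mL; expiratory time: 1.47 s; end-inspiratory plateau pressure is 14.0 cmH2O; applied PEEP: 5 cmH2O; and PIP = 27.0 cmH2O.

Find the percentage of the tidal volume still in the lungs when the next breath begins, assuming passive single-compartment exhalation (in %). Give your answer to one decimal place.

Flow: 54 L/min ÷ 60 = 0.9 L/s.
R = (PIP − Pplat)/V̇ = (27.0 − 14.0) / 0.9 = 13.0/0.9 = 14.444 cmH2O·s/L.
C = Vt/(Pplat − PEEP) = 415.0 / (14.0 − 5) = 415.0/9.0 = 46.111 mL/cmH2O.
τ = R × C = 14.444 × 0.04611 L/cmH2O = 0.666 s.
Fraction remaining at end-expiration = e^(−Te/τ) = e^(−1.47/0.666) = 0.11 → 11.0%.

11.0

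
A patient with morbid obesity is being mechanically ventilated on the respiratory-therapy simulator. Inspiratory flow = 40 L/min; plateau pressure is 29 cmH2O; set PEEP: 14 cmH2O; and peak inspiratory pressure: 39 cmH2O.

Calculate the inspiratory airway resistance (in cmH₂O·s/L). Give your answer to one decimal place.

15.0

Flow: 40 L/min ÷ 60 = 0.6667 L/s.
Raw = (PIP − Pplat) / flow = (39 − 29) / 0.6667 = 10.0 / 0.6667 = 14.999 cmH2O·s/L.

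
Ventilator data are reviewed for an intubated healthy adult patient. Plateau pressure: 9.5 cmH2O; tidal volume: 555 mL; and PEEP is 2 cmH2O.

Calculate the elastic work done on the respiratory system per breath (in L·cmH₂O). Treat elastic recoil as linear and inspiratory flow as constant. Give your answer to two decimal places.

Elastic work ≈ ½ × (Pplat − PEEP) × Vt = 0.5 × (9.5 − 2) × 0.555 L = 0.5 × 7.5 × 0.555 = 2.081 L·cmH2O.

2.08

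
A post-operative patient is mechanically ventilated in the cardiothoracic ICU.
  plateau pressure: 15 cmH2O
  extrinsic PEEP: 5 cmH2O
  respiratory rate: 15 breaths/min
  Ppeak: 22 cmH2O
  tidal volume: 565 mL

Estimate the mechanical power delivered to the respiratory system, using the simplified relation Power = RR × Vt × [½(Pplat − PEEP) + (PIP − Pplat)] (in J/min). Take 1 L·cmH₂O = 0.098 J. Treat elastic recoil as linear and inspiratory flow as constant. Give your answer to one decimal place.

10.0

Per-breath work = Vt × [½(Pplat−PEEP) + (PIP−Pplat)] = 0.565 × [0.5×10.0 + 7.0] = 0.565 × 12.0 = 6.78 L·cmH2O.
Power = 15 × 6.78 = 101.7 L·cmH2O/min.
× 0.098 J/(L·cmH2O) → 9.967 J/min.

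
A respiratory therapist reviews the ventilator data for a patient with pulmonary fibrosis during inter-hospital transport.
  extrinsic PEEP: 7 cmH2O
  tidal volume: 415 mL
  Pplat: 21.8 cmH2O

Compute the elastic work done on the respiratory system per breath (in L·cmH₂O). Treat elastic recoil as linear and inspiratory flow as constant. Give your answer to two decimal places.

3.07

Elastic work ≈ ½ × (Pplat − PEEP) × Vt = 0.5 × (21.8 − 7) × 0.415 L = 0.5 × 14.8 × 0.415 = 3.071 L·cmH2O.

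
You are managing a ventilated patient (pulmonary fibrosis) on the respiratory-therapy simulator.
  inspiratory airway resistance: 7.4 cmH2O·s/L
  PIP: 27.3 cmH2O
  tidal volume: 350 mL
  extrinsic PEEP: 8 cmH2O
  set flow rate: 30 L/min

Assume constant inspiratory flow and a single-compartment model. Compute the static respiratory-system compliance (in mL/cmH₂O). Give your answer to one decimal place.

Flow: 30 L/min ÷ 60 = 0.5 L/s.
Equation of motion (constant flow): PIP = Vt/C + R·V̇ + PEEP.
Vt/C = PIP − R·V̇ − PEEP = 27.3 − 7.4×0.5 − 8 = 27.3 − 3.7 − 8 = 15.6 cmH2O.
C = Vt / 15.6 = 350 / 15.6 = 22.436 mL/cmH2O.

22.4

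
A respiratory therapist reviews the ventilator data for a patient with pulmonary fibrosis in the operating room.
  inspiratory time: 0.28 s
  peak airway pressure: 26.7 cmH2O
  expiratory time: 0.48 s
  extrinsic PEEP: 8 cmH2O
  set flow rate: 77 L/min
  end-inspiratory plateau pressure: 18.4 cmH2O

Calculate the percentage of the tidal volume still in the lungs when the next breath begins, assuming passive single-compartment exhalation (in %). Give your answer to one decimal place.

Flow: 77 L/min ÷ 60 = 1.2833 L/s.
Vt = flow × Ti = 1.2833 L/s × 0.28 s × 1000 mL/L = 359.32 mL.
R = (PIP − Pplat)/V̇ = (26.7 − 18.4) / 1.2833 = 8.3/1.2833 = 6.468 cmH2O·s/L.
C = Vt/(Pplat − PEEP) = 359.32 / (18.4 − 8) = 359.32/10.4 = 34.55 mL/cmH2O.
τ = R × C = 6.468 × 0.03455 L/cmH2O = 0.2235 s.
Fraction remaining at end-expiration = e^(−Te/τ) = e^(−0.48/0.2235) = 0.1168 → 11.68%.

11.7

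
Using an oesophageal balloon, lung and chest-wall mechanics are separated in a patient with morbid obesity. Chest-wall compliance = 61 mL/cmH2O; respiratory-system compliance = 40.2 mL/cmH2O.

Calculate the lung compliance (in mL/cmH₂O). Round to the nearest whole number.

118

1/CL = 1/Crs − 1/Ccw.
1/CL = 1/40.2 − 1/61 = 0.008482.
CL = 117.9 mL/cmH2O.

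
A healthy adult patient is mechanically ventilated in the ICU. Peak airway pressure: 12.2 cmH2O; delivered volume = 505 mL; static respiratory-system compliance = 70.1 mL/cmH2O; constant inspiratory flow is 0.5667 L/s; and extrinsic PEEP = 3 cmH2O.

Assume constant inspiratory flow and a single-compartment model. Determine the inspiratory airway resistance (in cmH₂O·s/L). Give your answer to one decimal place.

3.5

Equation of motion (constant flow): PIP = Vt/C + R·V̇ + PEEP.
R·V̇ = PIP − Vt/C − PEEP = 12.2 − 505/70.1 − 3 = 12.2 − 7.204 − 3 = 1.996 cmH2O.
R = 1.996 / 0.5667 = 3.522 cmH2O·s/L.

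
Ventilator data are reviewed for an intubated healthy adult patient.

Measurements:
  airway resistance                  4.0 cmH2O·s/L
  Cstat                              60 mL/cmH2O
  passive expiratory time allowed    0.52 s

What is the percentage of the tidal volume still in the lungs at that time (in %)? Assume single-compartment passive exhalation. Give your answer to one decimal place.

τ = R × C = 4.0 × 60 mL/cmH2O = 4.0 × 0.060 L/cmH2O = 0.24 s.
Passive exhalation: V(t)/V₀ = e^(−t/τ) = e^(−0.52/0.24) = 0.1146.
Fraction remaining = 0.1146 → 11.46%.

11.5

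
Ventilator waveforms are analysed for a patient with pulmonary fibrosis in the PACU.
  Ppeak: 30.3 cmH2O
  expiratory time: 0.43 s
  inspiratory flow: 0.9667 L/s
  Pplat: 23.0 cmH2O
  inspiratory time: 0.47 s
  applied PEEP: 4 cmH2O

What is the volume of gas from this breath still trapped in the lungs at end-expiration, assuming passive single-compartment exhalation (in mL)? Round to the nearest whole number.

Vt = flow × Ti = 0.9667 L/s × 0.47 s × 1000 mL/L = 454.35 mL.
R = (PIP − Pplat)/V̇ = (30.3 − 23.0) / 0.9667 = 7.3/0.9667 = 7.551 cmH2O·s/L.
C = Vt/(Pplat − PEEP) = 454.35 / (23.0 − 4) = 454.35/19.0 = 23.913 mL/cmH2O.
τ = R × C = 7.551 × 0.02391 L/cmH2O = 0.1805 s.
Fraction remaining = e^(−Te/τ) = e^(−0.43/0.1805) = 0.09234.
Trapped volume = 454.35 × 0.09234 = 41.955 mL.

42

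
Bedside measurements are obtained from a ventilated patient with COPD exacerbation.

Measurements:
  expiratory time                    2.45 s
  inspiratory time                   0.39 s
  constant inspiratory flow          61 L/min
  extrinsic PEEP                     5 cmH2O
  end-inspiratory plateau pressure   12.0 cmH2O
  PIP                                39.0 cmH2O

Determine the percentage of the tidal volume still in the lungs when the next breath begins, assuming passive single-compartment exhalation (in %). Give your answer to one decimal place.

Flow: 61 L/min ÷ 60 = 1.0167 L/s.
Vt = flow × Ti = 1.0167 L/s × 0.39 s × 1000 mL/L = 396.51 mL.
R = (PIP − Pplat)/V̇ = (39.0 − 12.0) / 1.0167 = 27.0/1.0167 = 26.557 cmH2O·s/L.
C = Vt/(Pplat − PEEP) = 396.51 / (12.0 − 5) = 396.51/7.0 = 56.644 mL/cmH2O.
τ = R × C = 26.557 × 0.05664 L/cmH2O = 1.504 s.
Fraction remaining at end-expiration = e^(−Te/τ) = e^(−2.45/1.504) = 0.1961 → 19.61%.

19.6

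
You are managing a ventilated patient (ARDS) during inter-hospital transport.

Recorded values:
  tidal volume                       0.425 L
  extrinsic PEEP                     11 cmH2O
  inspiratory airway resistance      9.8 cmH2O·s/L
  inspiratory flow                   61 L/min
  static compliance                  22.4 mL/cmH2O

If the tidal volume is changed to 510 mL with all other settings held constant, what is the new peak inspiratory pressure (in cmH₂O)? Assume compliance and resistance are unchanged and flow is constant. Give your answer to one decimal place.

43.7

Flow: 61 L/min ÷ 60 = 1.0167 L/s.
PIP = Vt/C + R·V̇ + PEEP (constant-flow equation of motion).
Only the elastic term changes: ΔPIP = ΔVt / C = (510 − 425) / 22.4 = 3.795 cmH2O.
Original PIP = 425/22.4 + 9.8×1.0167 + 11 = 39.937 cmH2O; new PIP = 39.937 + (3.795) = 43.732 cmH2O.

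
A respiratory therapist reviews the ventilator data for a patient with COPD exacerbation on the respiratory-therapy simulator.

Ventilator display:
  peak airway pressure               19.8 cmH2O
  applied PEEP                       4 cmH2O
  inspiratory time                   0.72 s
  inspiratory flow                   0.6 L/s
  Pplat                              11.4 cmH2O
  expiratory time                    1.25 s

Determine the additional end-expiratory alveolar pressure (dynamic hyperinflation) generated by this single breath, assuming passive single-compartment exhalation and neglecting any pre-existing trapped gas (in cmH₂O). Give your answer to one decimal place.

1.6

Vt = flow × Ti = 0.6 L/s × 0.72 s × 1000 mL/L = 432.0 mL.
R = (PIP − Pplat)/V̇ = (19.8 − 11.4) / 0.6 = 8.4/0.6 = 14.0 cmH2O·s/L.
C = Vt/(Pplat − PEEP) = 432.0 / (11.4 − 4) = 432.0/7.4 = 58.378 mL/cmH2O.
τ = R × C = 14.0 × 0.05838 L/cmH2O = 0.8173 s.
Fraction remaining = e^(−Te/τ) = e^(−1.25/0.8173) = 0.2167; trapped volume = 432.0 × 0.2167 = 93.614 mL.
Additional alveolar pressure from trapping ≈ V_trapped / C = 93.614 / 58.378 = 1.604 cmH2O.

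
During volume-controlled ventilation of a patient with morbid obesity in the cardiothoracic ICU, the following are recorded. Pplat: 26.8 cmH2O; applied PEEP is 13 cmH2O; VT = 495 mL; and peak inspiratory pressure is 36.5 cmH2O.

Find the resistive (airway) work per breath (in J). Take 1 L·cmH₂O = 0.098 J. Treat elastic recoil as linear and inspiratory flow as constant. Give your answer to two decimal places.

0.47

With constant inspiratory flow the resistive pressure is constant at PIP − Pplat = 36.5 − 26.8 = 9.7 cmH2O, so resistive work = 9.7 × 0.495 = 4.802 L·cmH2O.
× 0.098 J/(L·cmH2O) → 0.4706 J.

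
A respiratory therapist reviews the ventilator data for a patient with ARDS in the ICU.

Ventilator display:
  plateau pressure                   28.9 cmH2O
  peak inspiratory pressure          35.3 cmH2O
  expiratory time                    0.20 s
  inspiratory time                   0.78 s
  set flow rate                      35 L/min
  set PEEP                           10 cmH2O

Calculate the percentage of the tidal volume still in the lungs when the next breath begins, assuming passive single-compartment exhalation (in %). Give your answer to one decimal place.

46.9

Flow: 35 L/min ÷ 60 = 0.5833 L/s.
Vt = flow × Ti = 0.5833 L/s × 0.78 s × 1000 mL/L = 454.97 mL.
R = (PIP − Pplat)/V̇ = (35.3 − 28.9) / 0.5833 = 6.4/0.5833 = 10.972 cmH2O·s/L.
C = Vt/(Pplat − PEEP) = 454.97 / (28.9 − 10) = 454.97/18.9 = 24.072 mL/cmH2O.
τ = R × C = 10.972 × 0.02407 L/cmH2O = 0.2641 s.
Fraction remaining at end-expiration = e^(−Te/τ) = e^(−0.20/0.2641) = 0.4689 → 46.89%.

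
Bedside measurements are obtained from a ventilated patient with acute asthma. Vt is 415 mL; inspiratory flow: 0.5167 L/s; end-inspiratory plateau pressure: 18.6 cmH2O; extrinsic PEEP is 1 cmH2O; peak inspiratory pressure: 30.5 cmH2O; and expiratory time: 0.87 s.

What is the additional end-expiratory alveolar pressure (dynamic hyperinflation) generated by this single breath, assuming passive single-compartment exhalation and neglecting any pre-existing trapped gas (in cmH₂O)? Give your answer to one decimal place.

3.5

R = (PIP − Pplat)/V̇ = (30.5 − 18.6) / 0.5167 = 11.9/0.5167 = 23.031 cmH2O·s/L.
C = Vt/(Pplat − PEEP) = 415.0 / (18.6 − 1) = 415.0/17.6 = 23.58 mL/cmH2O.
τ = R × C = 23.031 × 0.02358 L/cmH2O = 0.5431 s.
Fraction remaining = e^(−Te/τ) = e^(−0.87/0.5431) = 0.2015; trapped volume = 415.0 × 0.2015 = 83.623 mL.
Additional alveolar pressure from trapping ≈ V_trapped / C = 83.623 / 23.58 = 3.546 cmH2O.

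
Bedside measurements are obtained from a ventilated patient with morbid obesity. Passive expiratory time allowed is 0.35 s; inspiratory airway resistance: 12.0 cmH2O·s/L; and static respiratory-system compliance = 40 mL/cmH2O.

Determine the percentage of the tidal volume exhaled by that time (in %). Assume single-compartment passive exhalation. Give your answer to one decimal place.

51.8

τ = R × C = 12.0 × 40 mL/cmH2O = 12.0 × 0.040 L/cmH2O = 0.48 s.
Passive exhalation: V(t)/V₀ = e^(−t/τ) = e^(−0.35/0.48) = 0.4823.
Fraction exhaled = 1 − 0.4823 = 0.5177 → 51.77%.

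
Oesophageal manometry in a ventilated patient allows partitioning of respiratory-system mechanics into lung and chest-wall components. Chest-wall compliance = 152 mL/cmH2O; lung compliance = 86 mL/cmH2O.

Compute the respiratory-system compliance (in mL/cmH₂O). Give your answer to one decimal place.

Lung and chest wall are elastances in series: 1/Crs = 1/CL + 1/Ccw.
1/Crs = 1/86 + 1/152 = 0.01821.
Crs = 54.915 mL/cmH2O.

54.9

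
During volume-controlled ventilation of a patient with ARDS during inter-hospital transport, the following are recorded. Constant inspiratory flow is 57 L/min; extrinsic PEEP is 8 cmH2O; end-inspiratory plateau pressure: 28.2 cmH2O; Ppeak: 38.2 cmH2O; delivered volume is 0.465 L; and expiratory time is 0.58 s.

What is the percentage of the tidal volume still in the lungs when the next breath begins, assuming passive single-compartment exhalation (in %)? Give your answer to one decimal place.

9.1

Flow: 57 L/min ÷ 60 = 0.95 L/s.
R = (PIP − Pplat)/V̇ = (38.2 − 28.2) / 0.95 = 10.0/0.95 = 10.526 cmH2O·s/L.
C = Vt/(Pplat − PEEP) = 465.0 / (28.2 − 8) = 465.0/20.2 = 23.02 mL/cmH2O.
τ = R × C = 10.526 × 0.02302 L/cmH2O = 0.2423 s.
Fraction remaining at end-expiration = e^(−Te/τ) = e^(−0.58/0.2423) = 0.09129 → 9.129%.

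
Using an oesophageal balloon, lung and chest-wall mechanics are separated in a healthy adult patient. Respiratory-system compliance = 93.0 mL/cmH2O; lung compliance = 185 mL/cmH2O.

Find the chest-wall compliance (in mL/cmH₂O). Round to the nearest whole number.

187

1/Ccw = 1/Crs − 1/CL.
1/Ccw = 1/93.0 − 1/185 = 0.005347.
Ccw = 187.02 mL/cmH2O.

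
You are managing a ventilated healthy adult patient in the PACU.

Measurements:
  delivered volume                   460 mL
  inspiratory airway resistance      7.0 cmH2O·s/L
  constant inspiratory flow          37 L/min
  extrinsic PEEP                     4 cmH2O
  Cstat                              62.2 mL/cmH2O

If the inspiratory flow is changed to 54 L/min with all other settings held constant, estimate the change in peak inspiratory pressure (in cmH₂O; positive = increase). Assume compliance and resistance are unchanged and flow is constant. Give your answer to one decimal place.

Flow: 37 L/min ÷ 60 = 0.6167 L/s.
New flow: 54 L/min ÷ 60 = 0.9 L/s.
PIP = Vt/C + R·V̇ + PEEP (constant-flow equation of motion).
Only the resistive term changes: ΔPIP = R × ΔV̇ = 7.0 × (0.9 − 0.6167) = 7.0 × 0.2833 = 1.983 cmH2O.

2.0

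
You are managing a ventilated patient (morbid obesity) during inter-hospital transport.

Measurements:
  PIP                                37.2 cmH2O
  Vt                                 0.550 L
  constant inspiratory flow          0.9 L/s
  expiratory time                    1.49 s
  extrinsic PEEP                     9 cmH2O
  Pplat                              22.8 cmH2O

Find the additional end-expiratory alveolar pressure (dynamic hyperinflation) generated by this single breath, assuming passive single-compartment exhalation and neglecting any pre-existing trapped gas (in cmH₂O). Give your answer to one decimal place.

1.3

R = (PIP − Pplat)/V̇ = (37.2 − 22.8) / 0.9 = 14.4/0.9 = 16.0 cmH2O·s/L.
C = Vt/(Pplat − PEEP) = 550.0 / (22.8 − 9) = 550.0/13.8 = 39.855 mL/cmH2O.
τ = R × C = 16.0 × 0.03986 L/cmH2O = 0.6378 s.
Fraction remaining = e^(−Te/τ) = e^(−1.49/0.6378) = 0.0967; trapped volume = 550.0 × 0.0967 = 53.185 mL.
Additional alveolar pressure from trapping ≈ V_trapped / C = 53.185 / 39.855 = 1.334 cmH2O.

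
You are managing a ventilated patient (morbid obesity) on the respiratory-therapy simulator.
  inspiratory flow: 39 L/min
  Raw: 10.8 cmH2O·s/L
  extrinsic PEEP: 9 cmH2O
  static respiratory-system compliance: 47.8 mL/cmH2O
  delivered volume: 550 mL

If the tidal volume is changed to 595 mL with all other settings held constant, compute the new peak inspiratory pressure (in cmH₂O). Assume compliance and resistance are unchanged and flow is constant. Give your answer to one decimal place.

28.5

Flow: 39 L/min ÷ 60 = 0.65 L/s.
PIP = Vt/C + R·V̇ + PEEP (constant-flow equation of motion).
Only the elastic term changes: ΔPIP = ΔVt / C = (595 − 550) / 47.8 = 0.9414 cmH2O.
Original PIP = 550/47.8 + 10.8×0.65 + 9 = 27.526 cmH2O; new PIP = 27.526 + (0.9414) = 28.467 cmH2O.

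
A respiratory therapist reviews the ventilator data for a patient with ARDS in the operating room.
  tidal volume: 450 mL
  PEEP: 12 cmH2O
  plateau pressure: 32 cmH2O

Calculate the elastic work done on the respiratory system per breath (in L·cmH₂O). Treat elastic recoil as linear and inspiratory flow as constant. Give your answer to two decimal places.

4.50

Elastic work ≈ ½ × (Pplat − PEEP) × Vt = 0.5 × (32 − 12) × 0.450 L = 0.5 × 20.0 × 0.450 = 4.5 L·cmH2O.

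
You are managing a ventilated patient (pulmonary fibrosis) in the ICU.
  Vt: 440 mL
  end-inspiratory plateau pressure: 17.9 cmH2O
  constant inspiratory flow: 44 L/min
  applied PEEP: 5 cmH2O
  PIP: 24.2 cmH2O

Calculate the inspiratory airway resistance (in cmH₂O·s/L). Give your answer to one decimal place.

Flow: 44 L/min ÷ 60 = 0.7333 L/s.
Raw = (PIP − Pplat) / flow = (24.2 − 17.9) / 0.7333 = 6.3 / 0.7333 = 8.591 cmH2O·s/L.

8.6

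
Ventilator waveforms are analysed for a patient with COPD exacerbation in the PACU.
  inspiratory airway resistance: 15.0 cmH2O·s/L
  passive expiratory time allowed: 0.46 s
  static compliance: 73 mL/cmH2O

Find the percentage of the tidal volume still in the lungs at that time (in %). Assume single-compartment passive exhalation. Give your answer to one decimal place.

τ = R × C = 15.0 × 73 mL/cmH2O = 15.0 × 0.073 L/cmH2O = 1.095 s.
Passive exhalation: V(t)/V₀ = e^(−t/τ) = e^(−0.46/1.095) = 0.657.
Fraction remaining = 0.657 → 65.7%.

65.7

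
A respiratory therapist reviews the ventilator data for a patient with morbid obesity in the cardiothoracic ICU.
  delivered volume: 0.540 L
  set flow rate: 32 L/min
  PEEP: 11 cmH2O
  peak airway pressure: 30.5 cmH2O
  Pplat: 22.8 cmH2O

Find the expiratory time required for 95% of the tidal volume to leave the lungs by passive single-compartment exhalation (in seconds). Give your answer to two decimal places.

Flow: 32 L/min ÷ 60 = 0.5333 L/s.
R = (PIP − Pplat)/V̇ = (30.5 − 22.8) / 0.5333 = 7.7/0.5333 = 14.438 cmH2O·s/L.
C = Vt/(Pplat − PEEP) = 540.0 / (22.8 − 11) = 540.0/11.8 = 45.763 mL/cmH2O.
τ = R × C = 14.438 × 0.04576 L/cmH2O = 0.6607 s.
t = −τ·ln(1 − 0.95) = −0.6607·ln(0.05) = 1.979 s.

1.98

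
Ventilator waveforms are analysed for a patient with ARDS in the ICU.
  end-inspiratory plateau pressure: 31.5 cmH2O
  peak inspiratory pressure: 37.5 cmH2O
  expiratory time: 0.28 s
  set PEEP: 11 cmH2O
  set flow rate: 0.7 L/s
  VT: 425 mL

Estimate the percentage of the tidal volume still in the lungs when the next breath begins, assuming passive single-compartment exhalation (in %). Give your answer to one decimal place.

R = (PIP − Pplat)/V̇ = (37.5 − 31.5) / 0.7 = 6.0/0.7 = 8.571 cmH2O·s/L.
C = Vt/(Pplat − PEEP) = 425.0 / (31.5 − 11) = 425.0/20.5 = 20.732 mL/cmH2O.
τ = R × C = 8.571 × 0.02073 L/cmH2O = 0.1777 s.
Fraction remaining at end-expiration = e^(−Te/τ) = e^(−0.28/0.1777) = 0.2069 → 20.69%.

20.7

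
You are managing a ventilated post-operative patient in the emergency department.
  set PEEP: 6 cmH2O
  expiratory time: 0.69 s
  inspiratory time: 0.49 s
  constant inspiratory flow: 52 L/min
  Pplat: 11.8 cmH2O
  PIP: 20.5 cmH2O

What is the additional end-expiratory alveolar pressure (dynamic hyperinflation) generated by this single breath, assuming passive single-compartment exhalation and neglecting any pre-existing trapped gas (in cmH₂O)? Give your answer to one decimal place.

Flow: 52 L/min ÷ 60 = 0.8667 L/s.
Vt = flow × Ti = 0.8667 L/s × 0.49 s × 1000 mL/L = 424.68 mL.
R = (PIP − Pplat)/V̇ = (20.5 − 11.8) / 0.8667 = 8.7/0.8667 = 10.038 cmH2O·s/L.
C = Vt/(Pplat − PEEP) = 424.68 / (11.8 − 6) = 424.68/5.8 = 73.221 mL/cmH2O.
τ = R × C = 10.038 × 0.07322 L/cmH2O = 0.735 s.
Fraction remaining = e^(−Te/τ) = e^(−0.69/0.735) = 0.3911; trapped volume = 424.68 × 0.3911 = 166.09 mL.
Additional alveolar pressure from trapping ≈ V_trapped / C = 166.09 / 73.221 = 2.268 cmH2O.

2.3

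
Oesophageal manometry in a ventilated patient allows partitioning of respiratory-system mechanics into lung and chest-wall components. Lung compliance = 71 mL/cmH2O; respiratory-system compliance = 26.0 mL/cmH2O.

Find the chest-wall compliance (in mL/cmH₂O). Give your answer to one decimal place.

41.0

1/Ccw = 1/Crs − 1/CL.
1/Ccw = 1/26.0 − 1/71 = 0.02438.
Ccw = 41.017 mL/cmH2O.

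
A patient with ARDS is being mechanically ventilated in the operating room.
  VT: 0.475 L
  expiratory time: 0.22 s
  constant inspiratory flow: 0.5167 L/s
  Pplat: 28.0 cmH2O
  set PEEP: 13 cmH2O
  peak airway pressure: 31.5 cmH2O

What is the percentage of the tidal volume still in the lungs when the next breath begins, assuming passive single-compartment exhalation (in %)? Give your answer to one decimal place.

R = (PIP − Pplat)/V̇ = (31.5 − 28.0) / 0.5167 = 3.5/0.5167 = 6.774 cmH2O·s/L.
C = Vt/(Pplat − PEEP) = 475.0 / (28.0 − 13) = 475.0/15.0 = 31.667 mL/cmH2O.
τ = R × C = 6.774 × 0.03167 L/cmH2O = 0.2145 s.
Fraction remaining at end-expiration = e^(−Te/τ) = e^(−0.22/0.2145) = 0.3586 → 35.86%.

35.9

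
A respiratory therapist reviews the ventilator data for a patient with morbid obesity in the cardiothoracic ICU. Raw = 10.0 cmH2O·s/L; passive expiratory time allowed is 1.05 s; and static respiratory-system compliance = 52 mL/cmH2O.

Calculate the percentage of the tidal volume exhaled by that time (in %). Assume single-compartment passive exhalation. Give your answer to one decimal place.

86.7

τ = R × C = 10.0 × 52 mL/cmH2O = 10.0 × 0.052 L/cmH2O = 0.52 s.
Passive exhalation: V(t)/V₀ = e^(−t/τ) = e^(−1.05/0.52) = 0.1328.
Fraction exhaled = 1 − 0.1328 = 0.8672 → 86.72%.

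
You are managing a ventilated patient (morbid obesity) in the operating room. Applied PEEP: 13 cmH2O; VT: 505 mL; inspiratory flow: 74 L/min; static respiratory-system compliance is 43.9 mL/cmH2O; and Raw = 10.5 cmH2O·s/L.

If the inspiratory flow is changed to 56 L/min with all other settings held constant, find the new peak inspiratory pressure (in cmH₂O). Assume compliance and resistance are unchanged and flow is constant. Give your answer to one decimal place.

34.3

Flow: 74 L/min ÷ 60 = 1.2333 L/s.
New flow: 56 L/min ÷ 60 = 0.9333 L/s.
PIP = Vt/C + R·V̇ + PEEP (constant-flow equation of motion).
Only the resistive term changes: ΔPIP = R × ΔV̇ = 10.5 × (0.9333 − 1.2333) = 10.5 × -0.3 = -3.15 cmH2O.
Original PIP = 505/43.9 + 10.5×1.2333 + 13 = 37.453 cmH2O; new PIP = 37.453 + (-3.15) = 34.303 cmH2O.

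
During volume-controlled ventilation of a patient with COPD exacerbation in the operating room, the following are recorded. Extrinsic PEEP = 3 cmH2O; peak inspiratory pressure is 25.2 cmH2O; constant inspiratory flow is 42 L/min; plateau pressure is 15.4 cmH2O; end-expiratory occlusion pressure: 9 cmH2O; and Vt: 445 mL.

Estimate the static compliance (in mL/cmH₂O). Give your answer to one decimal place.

69.5

End-expiratory occlusion gives total PEEP = 9 cmH2O (intrinsic PEEP = 9 − 3 = 6). Use total PEEP for the elastic gradient.
Cstat = Vt / (Pplat − PEEPtotal) = 445 / (15.4 − 9) = 445 / 6.4 = 69.531 mL/cmH2O.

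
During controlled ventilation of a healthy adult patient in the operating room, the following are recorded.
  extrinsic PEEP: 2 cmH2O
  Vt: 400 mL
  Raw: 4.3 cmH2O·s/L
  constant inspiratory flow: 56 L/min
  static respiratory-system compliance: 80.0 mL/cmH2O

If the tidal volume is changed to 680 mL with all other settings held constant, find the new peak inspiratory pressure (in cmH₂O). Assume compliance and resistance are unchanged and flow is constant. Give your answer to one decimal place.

Flow: 56 L/min ÷ 60 = 0.9333 L/s.
PIP = Vt/C + R·V̇ + PEEP (constant-flow equation of motion).
Only the elastic term changes: ΔPIP = ΔVt / C = (680 − 400) / 80.0 = 3.5 cmH2O.
Original PIP = 400/80.0 + 4.3×0.9333 + 2 = 11.013 cmH2O; new PIP = 11.013 + (3.5) = 14.513 cmH2O.

14.5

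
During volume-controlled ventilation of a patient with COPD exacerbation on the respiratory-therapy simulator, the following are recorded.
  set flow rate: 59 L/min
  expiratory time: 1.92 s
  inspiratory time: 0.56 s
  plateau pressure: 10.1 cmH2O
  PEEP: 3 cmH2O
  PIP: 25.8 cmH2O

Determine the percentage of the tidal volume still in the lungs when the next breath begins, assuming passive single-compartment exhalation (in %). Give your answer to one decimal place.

Flow: 59 L/min ÷ 60 = 0.9833 L/s.
Vt = flow × Ti = 0.9833 L/s × 0.56 s × 1000 mL/L = 550.65 mL.
R = (PIP − Pplat)/V̇ = (25.8 − 10.1) / 0.9833 = 15.7/0.9833 = 15.967 cmH2O·s/L.
C = Vt/(Pplat − PEEP) = 550.65 / (10.1 − 3) = 550.65/7.1 = 77.556 mL/cmH2O.
τ = R × C = 15.967 × 0.07756 L/cmH2O = 1.238 s.
Fraction remaining at end-expiration = e^(−Te/τ) = e^(−1.92/1.238) = 0.2121 → 21.21%.

21.2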